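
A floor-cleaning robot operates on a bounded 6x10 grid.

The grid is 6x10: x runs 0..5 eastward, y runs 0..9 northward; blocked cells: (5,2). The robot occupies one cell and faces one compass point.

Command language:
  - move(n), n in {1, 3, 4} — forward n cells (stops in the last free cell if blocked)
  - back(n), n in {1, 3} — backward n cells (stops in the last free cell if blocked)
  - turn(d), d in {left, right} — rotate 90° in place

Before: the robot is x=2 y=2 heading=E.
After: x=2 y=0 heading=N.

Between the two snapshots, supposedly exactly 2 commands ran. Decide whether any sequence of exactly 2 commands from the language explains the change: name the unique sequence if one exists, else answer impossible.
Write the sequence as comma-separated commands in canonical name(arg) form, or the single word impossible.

turn(left), back(3)

key: position moved to (2,0) AND the heading swung to N — translation plus rotation needed
begin: x=2 y=2 heading=E
step 1 (turn(left)): x=2 y=2 heading=N
step 2 (back(3)): x=2 y=0 heading=N
uniquely the one of 49 2-step routes that fits.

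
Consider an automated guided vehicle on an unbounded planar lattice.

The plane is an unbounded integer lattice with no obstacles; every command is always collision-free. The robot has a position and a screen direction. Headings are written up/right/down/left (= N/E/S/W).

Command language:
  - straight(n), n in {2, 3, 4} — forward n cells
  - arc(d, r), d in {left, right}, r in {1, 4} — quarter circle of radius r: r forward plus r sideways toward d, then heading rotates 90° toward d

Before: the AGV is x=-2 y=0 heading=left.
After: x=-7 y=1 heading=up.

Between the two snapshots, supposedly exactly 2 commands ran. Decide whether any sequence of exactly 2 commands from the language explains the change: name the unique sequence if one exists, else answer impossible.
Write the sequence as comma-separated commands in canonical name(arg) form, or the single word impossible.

key: position moved to (-7,1) AND the heading swung to N — translation plus rotation needed
begin: x=-2 y=0 heading=left
[1] after straight(4): x=-6 y=0 heading=left
[2] after arc(right, 1): x=-7 y=1 heading=up
no other 2-command option fits: unique.

straight(4), arc(right, 1)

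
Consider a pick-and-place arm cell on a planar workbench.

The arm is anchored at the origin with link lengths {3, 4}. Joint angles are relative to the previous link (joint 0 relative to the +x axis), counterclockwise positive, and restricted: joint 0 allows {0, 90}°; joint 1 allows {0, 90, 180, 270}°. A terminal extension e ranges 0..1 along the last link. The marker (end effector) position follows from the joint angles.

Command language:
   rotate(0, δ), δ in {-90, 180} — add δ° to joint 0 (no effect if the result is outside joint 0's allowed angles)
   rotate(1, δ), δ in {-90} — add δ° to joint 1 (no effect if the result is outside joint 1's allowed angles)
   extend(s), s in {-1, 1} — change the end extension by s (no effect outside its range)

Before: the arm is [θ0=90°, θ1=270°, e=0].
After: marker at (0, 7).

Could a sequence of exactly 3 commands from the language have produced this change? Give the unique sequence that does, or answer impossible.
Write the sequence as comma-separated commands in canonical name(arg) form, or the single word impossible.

initial: [θ0=90°, θ1=270°, e=0]
[1] after rotate(1, -90): [θ0=90°, θ1=180°, e=0]
[2] after rotate(1, -90): [θ0=90°, θ1=90°, e=0]
[3] after rotate(1, -90): [θ0=90°, θ1=0°, e=0]
all 125 alternatives checked — unique.

rotate(1, -90), rotate(1, -90), rotate(1, -90)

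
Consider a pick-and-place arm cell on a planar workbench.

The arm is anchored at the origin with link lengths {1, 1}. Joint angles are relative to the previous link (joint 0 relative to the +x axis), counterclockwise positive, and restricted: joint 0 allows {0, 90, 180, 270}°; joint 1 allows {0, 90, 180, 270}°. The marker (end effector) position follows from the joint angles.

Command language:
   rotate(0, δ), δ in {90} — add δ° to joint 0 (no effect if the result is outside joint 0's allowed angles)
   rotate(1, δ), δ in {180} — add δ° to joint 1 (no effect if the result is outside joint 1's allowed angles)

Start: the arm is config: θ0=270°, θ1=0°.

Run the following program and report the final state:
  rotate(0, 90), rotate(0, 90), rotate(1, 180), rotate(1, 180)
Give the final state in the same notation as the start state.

t0: config: θ0=270°, θ1=0°
step 1 (rotate(0, 90)): config: θ0=0°, θ1=0°
step 2 (rotate(0, 90)): config: θ0=90°, θ1=0°
step 3 (rotate(1, 180)): config: θ0=90°, θ1=180°
step 4 (rotate(1, 180)): config: θ0=90°, θ1=0°

config: θ0=90°, θ1=0°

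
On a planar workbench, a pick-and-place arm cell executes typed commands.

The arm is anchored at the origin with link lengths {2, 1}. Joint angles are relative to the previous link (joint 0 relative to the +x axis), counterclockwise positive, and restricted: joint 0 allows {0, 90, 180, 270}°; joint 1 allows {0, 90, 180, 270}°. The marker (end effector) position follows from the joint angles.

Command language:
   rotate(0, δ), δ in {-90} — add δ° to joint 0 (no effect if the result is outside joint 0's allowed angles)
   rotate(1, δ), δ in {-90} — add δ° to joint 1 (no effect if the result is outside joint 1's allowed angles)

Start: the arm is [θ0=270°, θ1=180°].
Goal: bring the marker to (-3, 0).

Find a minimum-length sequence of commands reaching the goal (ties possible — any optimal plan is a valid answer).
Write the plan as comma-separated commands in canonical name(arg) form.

initial: [θ0=270°, θ1=180°]
t=1 rotate(1, -90) ⇒ [θ0=270°, θ1=90°]
t=2 rotate(1, -90) ⇒ [θ0=270°, θ1=0°]
t=3 rotate(0, -90) ⇒ [θ0=180°, θ1=0°]
no 2-step plan works, so 3 is optimal.

rotate(1, -90), rotate(1, -90), rotate(0, -90)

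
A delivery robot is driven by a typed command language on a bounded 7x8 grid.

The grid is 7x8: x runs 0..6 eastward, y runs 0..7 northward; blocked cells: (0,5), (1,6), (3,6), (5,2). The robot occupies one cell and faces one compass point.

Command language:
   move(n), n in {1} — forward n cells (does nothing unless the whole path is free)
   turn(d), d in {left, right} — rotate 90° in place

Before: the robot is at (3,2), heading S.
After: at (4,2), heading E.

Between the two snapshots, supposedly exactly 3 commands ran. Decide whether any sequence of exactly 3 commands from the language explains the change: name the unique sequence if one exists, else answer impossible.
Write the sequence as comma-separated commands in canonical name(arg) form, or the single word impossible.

key: running move(1) before turn(left) would end elsewhere — order is forced
initial: at (3,2), heading S
t=1 turn(left) ⇒ at (3,2), heading E
t=2 move(1) ⇒ at (4,2), heading E
t=3 move(1) ⇒ at (4,2), heading E
no other 3-command option fits: unique.

turn(left), move(1), move(1)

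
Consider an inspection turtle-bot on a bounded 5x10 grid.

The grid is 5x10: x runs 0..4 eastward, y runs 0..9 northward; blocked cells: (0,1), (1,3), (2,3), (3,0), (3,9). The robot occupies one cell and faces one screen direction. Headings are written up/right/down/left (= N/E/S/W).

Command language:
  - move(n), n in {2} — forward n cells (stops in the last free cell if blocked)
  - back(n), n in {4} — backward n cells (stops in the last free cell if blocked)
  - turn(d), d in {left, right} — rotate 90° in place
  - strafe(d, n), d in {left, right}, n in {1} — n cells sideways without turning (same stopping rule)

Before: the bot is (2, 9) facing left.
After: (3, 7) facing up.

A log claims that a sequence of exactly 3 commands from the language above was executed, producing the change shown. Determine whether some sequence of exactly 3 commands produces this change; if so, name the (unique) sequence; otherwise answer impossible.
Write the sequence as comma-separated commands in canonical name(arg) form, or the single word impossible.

impossible

checked all 3-command options: none fits.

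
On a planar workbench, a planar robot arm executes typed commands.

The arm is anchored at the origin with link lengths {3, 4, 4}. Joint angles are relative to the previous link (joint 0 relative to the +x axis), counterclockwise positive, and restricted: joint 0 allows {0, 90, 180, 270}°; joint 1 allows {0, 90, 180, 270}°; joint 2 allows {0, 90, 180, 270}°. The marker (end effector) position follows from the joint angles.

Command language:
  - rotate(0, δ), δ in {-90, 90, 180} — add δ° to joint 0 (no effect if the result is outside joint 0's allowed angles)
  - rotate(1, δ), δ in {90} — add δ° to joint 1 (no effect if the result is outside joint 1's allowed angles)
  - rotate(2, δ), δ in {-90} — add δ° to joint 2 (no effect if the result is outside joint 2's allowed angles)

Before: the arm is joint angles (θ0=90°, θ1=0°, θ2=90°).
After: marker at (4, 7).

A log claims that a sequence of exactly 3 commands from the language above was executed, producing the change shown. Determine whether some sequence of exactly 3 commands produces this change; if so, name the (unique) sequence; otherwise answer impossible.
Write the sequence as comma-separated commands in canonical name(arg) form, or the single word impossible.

rotate(1, 90), rotate(1, 90), rotate(1, 90)

start: joint angles (θ0=90°, θ1=0°, θ2=90°)
step 1 (rotate(1, 90)): joint angles (θ0=90°, θ1=90°, θ2=90°)
step 2 (rotate(1, 90)): joint angles (θ0=90°, θ1=180°, θ2=90°)
step 3 (rotate(1, 90)): joint angles (θ0=90°, θ1=270°, θ2=90°)
no other 3-command option fits: unique.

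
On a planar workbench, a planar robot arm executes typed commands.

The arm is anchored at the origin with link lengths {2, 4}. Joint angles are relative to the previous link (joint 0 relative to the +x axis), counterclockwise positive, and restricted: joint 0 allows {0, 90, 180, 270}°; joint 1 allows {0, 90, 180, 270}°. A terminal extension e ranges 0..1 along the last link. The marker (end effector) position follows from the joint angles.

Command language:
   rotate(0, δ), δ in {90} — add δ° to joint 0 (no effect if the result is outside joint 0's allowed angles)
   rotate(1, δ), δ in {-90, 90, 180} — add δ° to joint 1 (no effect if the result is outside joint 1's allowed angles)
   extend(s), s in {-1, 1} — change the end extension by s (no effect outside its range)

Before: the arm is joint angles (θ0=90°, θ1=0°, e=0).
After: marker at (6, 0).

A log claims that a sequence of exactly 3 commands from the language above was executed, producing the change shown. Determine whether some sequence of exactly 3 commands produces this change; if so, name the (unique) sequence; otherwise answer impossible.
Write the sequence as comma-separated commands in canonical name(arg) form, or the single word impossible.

t0: joint angles (θ0=90°, θ1=0°, e=0)
[1] after rotate(0, 90): joint angles (θ0=180°, θ1=0°, e=0)
[2] after rotate(0, 90): joint angles (θ0=270°, θ1=0°, e=0)
[3] after rotate(0, 90): joint angles (θ0=0°, θ1=0°, e=0)
no rival 3-sequence matches.

rotate(0, 90), rotate(0, 90), rotate(0, 90)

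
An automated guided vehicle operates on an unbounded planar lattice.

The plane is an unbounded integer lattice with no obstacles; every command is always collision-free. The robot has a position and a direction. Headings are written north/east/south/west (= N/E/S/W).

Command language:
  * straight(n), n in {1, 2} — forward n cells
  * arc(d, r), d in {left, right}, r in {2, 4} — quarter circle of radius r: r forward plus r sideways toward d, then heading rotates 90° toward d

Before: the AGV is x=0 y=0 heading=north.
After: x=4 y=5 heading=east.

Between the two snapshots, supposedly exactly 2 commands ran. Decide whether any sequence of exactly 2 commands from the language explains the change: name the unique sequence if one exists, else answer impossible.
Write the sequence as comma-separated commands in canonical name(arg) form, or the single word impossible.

key: position moved to (4,5) AND the heading swung to E — translation plus rotation needed
t0: x=0 y=0 heading=north
t=1 straight(1) ⇒ x=0 y=1 heading=north
t=2 arc(right, 4) ⇒ x=4 y=5 heading=east
no rival 2-sequence matches.

straight(1), arc(right, 4)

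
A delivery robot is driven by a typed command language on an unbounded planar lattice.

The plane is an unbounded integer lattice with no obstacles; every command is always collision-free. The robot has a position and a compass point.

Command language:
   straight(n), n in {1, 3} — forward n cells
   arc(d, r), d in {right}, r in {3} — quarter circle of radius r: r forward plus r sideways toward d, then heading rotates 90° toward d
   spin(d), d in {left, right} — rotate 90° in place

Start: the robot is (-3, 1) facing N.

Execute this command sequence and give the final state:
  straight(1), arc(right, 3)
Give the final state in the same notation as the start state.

initial: (-3, 1) facing N
1. straight(1) → (-3, 2) facing N
2. arc(right, 3) → (0, 5) facing E

(0, 5) facing E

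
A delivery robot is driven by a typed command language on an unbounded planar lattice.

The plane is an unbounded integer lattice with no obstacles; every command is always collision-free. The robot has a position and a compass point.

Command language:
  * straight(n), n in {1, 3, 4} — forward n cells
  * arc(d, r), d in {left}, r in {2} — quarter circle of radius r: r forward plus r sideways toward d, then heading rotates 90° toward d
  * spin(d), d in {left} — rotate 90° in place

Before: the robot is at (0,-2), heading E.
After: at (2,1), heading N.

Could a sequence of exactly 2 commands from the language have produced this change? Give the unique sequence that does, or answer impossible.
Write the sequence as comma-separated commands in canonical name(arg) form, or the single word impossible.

key: running straight(1) before arc(left, 2) would end elsewhere — order is forced
t0: at (0,-2), heading E
t=1 arc(left, 2) ⇒ at (2,0), heading N
t=2 straight(1) ⇒ at (2,1), heading N
no other 2-command option fits: unique.

arc(left, 2), straight(1)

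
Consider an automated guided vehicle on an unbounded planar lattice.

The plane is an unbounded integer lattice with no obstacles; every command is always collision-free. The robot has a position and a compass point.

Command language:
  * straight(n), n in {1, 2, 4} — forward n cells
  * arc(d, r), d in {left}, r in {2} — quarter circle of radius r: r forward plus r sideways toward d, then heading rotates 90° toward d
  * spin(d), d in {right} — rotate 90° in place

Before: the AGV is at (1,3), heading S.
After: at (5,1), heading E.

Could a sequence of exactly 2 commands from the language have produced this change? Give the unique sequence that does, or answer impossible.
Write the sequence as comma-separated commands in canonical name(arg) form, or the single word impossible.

key: running straight(2) before arc(left, 2) would end elsewhere — order is forced
start: at (1,3), heading S
1. arc(left, 2) → at (3,1), heading E
2. straight(2) → at (5,1), heading E
no other 2-command option fits: unique.

arc(left, 2), straight(2)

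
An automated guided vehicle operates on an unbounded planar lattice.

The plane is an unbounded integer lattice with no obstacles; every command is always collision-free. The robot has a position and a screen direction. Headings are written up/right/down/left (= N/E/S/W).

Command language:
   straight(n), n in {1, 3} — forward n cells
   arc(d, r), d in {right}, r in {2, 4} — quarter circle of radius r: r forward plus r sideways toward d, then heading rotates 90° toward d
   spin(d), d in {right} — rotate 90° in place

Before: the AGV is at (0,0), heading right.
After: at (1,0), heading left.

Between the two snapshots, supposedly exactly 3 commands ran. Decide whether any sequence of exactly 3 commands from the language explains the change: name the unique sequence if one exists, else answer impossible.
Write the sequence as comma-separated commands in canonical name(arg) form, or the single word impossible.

key: running spin(right) before straight(1) would end elsewhere — order is forced
from: at (0,0), heading right
[1] after straight(1): at (1,0), heading right
[2] after spin(right): at (1,0), heading down
[3] after spin(right): at (1,0), heading left
all 125 alternatives checked — unique.

straight(1), spin(right), spin(right)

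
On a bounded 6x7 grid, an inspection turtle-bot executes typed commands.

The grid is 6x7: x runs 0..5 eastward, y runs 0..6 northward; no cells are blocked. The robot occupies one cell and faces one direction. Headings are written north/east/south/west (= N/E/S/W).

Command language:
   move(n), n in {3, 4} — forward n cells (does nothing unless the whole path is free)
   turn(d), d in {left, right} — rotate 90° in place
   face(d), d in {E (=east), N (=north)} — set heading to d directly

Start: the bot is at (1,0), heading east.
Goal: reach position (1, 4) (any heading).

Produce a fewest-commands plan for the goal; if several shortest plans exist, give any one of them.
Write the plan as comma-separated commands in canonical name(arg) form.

from: at (1,0), heading east
t=1 face(N) ⇒ at (1,0), heading north
t=2 move(4) ⇒ at (1,4), heading north
minimal: 2 command(s), checked below 2.

face(N), move(4)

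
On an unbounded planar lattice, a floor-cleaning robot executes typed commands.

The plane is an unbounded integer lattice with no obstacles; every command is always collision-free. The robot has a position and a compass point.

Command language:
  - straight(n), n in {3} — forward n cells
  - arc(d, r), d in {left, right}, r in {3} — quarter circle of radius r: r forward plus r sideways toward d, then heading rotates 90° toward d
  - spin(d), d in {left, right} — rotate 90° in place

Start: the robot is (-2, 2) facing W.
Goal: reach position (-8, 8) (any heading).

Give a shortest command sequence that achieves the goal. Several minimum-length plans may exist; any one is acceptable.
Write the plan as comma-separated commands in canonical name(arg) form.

begin: (-2, 2) facing W
step 1 (arc(right, 3)): (-5, 5) facing N
step 2 (arc(left, 3)): (-8, 8) facing W
no 1-step plan works, so 2 is optimal.

arc(right, 3), arc(left, 3)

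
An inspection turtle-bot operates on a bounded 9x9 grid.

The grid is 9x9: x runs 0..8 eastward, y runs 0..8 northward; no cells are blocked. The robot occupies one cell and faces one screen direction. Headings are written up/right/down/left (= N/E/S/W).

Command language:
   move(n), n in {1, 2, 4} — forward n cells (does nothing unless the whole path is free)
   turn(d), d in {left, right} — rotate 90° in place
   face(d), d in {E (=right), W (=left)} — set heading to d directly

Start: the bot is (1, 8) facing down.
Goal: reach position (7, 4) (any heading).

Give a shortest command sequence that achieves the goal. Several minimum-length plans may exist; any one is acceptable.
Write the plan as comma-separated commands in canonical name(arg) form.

t0: (1, 8) facing down
1. move(4) → (1, 4) facing down
2. turn(left) → (1, 4) facing right
3. move(2) → (3, 4) facing right
4. move(4) → (7, 4) facing right
nothing shorter than 4 reaches the goal.

move(4), turn(left), move(2), move(4)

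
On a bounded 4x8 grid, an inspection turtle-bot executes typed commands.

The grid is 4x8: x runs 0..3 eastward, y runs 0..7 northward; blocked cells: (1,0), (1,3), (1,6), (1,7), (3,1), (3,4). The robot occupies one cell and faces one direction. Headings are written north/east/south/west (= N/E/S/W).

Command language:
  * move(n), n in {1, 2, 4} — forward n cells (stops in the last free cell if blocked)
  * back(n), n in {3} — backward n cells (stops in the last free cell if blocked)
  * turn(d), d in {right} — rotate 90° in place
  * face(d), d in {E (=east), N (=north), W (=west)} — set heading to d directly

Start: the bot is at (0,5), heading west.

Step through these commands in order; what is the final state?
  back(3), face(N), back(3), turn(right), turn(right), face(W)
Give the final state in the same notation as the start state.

at (3,5), heading west

t0: at (0,5), heading west
step 1 (back(3)): at (3,5), heading west
step 2 (face(N)): at (3,5), heading north
step 3 (back(3)): at (3,5), heading north
step 4 (turn(right)): at (3,5), heading east
step 5 (turn(right)): at (3,5), heading south
step 6 (face(W)): at (3,5), heading west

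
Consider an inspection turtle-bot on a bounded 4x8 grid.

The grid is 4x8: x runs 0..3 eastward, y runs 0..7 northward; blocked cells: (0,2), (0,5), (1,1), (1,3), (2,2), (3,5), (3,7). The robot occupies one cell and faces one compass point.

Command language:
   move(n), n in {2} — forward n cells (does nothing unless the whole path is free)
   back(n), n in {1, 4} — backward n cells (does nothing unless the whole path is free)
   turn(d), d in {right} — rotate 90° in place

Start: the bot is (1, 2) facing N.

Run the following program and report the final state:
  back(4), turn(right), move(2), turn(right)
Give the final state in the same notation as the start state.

(1, 2) facing S

from: (1, 2) facing N
[1] after back(4): (1, 2) facing N
[2] after turn(right): (1, 2) facing E
[3] after move(2): (1, 2) facing E
[4] after turn(right): (1, 2) facing S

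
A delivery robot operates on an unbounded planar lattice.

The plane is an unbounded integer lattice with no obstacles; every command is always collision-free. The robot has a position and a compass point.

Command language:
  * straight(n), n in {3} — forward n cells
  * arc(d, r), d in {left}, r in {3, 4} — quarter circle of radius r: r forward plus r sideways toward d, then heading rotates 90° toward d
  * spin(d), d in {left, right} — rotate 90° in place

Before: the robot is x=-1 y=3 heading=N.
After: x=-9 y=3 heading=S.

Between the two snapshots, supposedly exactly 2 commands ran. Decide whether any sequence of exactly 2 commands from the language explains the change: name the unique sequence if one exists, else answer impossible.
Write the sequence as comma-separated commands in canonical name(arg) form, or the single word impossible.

arc(left, 4), arc(left, 4)

key: position moved to (-9,3) AND the heading swung to S — translation plus rotation needed
start: x=-1 y=3 heading=N
step 1 (arc(left, 4)): x=-5 y=7 heading=W
step 2 (arc(left, 4)): x=-9 y=3 heading=S
no other 2-command option fits: unique.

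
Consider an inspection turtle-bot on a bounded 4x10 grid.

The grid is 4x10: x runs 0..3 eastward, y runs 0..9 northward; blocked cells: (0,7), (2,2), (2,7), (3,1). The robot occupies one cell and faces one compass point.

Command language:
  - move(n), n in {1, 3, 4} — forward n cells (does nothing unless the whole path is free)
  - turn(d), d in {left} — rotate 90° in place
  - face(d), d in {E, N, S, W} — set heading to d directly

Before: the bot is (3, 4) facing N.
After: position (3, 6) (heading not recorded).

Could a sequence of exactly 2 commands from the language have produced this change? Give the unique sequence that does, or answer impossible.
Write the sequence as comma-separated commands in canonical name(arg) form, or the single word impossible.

from: (3, 4) facing N
[1] after move(1): (3, 5) facing N
[2] after move(1): (3, 6) facing N
all 64 alternatives checked — unique.

move(1), move(1)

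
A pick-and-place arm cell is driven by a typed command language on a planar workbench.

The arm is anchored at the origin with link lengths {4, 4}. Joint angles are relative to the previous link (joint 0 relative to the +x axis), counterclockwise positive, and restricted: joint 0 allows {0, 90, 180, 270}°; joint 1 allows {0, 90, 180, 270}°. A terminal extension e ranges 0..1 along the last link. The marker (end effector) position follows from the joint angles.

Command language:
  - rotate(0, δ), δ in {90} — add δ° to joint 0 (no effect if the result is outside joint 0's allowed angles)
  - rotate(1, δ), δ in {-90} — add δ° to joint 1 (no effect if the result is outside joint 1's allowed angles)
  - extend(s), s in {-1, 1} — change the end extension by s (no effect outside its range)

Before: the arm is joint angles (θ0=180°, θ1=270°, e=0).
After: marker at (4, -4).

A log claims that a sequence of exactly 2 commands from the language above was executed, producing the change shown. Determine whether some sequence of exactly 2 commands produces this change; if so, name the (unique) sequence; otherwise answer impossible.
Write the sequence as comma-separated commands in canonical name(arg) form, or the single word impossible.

rotate(0, 90), rotate(0, 90)

start: joint angles (θ0=180°, θ1=270°, e=0)
1. rotate(0, 90) → joint angles (θ0=270°, θ1=270°, e=0)
2. rotate(0, 90) → joint angles (θ0=0°, θ1=270°, e=0)
uniquely the one of 16 2-step routes that fits.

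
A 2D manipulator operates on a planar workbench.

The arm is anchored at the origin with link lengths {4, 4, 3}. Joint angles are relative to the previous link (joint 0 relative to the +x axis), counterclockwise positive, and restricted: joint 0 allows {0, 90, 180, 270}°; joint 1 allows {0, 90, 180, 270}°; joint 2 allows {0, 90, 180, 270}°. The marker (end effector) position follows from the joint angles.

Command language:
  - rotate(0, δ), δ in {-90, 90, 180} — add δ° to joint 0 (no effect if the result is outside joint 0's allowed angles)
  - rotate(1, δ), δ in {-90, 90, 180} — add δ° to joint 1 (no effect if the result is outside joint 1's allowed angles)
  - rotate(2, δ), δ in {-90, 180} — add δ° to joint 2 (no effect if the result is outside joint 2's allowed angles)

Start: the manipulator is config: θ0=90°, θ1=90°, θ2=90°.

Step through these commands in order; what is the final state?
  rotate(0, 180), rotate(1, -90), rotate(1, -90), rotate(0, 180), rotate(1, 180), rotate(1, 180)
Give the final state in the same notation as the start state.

start: config: θ0=90°, θ1=90°, θ2=90°
t=1 rotate(0, 180) ⇒ config: θ0=270°, θ1=90°, θ2=90°
t=2 rotate(1, -90) ⇒ config: θ0=270°, θ1=0°, θ2=90°
t=3 rotate(1, -90) ⇒ config: θ0=270°, θ1=270°, θ2=90°
t=4 rotate(0, 180) ⇒ config: θ0=90°, θ1=270°, θ2=90°
t=5 rotate(1, 180) ⇒ config: θ0=90°, θ1=90°, θ2=90°
t=6 rotate(1, 180) ⇒ config: θ0=90°, θ1=270°, θ2=90°

config: θ0=90°, θ1=270°, θ2=90°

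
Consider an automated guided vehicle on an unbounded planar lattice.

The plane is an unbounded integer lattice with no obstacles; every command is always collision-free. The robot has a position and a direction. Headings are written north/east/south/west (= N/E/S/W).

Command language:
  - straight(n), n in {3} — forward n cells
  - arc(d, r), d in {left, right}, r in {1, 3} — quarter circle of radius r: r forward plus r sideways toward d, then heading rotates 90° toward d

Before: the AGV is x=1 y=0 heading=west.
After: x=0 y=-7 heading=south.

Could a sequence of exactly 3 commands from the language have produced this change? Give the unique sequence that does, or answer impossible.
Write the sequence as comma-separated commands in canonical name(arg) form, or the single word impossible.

arc(left, 1), straight(3), straight(3)

key: position moved to (0,-7) AND the heading swung to S — translation plus rotation needed
begin: x=1 y=0 heading=west
t=1 arc(left, 1) ⇒ x=0 y=-1 heading=south
t=2 straight(3) ⇒ x=0 y=-4 heading=south
t=3 straight(3) ⇒ x=0 y=-7 heading=south
all 125 alternatives checked — unique.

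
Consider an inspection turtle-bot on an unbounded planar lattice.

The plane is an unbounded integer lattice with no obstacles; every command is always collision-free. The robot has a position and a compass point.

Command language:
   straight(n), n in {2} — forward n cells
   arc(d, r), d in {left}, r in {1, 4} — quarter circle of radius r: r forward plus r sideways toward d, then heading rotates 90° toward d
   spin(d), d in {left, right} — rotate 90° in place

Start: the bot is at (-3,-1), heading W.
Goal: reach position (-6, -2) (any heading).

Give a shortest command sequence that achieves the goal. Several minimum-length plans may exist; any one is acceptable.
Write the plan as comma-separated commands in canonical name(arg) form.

from: at (-3,-1), heading W
step 1 (straight(2)): at (-5,-1), heading W
step 2 (arc(left, 1)): at (-6,-2), heading S
nothing shorter than 2 reaches the goal.

straight(2), arc(left, 1)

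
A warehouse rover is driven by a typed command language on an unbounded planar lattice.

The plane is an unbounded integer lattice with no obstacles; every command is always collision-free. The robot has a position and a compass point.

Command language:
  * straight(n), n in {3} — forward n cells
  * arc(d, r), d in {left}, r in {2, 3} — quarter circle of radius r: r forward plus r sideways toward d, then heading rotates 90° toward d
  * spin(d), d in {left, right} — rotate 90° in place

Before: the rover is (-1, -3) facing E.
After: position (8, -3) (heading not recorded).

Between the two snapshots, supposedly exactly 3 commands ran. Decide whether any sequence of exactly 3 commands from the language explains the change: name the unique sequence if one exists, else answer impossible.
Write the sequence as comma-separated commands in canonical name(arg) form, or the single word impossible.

from: (-1, -3) facing E
[1] after straight(3): (2, -3) facing E
[2] after straight(3): (5, -3) facing E
[3] after straight(3): (8, -3) facing E
all 125 alternatives checked — unique.

straight(3), straight(3), straight(3)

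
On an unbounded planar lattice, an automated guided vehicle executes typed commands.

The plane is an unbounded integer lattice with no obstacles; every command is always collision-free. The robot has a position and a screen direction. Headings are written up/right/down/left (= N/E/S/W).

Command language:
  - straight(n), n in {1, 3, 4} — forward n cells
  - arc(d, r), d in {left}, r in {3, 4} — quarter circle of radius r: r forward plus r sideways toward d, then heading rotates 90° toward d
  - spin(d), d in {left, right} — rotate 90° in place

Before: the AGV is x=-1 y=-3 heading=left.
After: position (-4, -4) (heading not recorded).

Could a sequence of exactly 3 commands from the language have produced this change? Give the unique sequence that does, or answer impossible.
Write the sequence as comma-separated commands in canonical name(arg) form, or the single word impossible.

key: order matters: swapping straight(3) and straight(1) lands elsewhere
begin: x=-1 y=-3 heading=left
[1] after straight(3): x=-4 y=-3 heading=left
[2] after spin(left): x=-4 y=-3 heading=down
[3] after straight(1): x=-4 y=-4 heading=down
all 343 alternatives checked — unique.

straight(3), spin(left), straight(1)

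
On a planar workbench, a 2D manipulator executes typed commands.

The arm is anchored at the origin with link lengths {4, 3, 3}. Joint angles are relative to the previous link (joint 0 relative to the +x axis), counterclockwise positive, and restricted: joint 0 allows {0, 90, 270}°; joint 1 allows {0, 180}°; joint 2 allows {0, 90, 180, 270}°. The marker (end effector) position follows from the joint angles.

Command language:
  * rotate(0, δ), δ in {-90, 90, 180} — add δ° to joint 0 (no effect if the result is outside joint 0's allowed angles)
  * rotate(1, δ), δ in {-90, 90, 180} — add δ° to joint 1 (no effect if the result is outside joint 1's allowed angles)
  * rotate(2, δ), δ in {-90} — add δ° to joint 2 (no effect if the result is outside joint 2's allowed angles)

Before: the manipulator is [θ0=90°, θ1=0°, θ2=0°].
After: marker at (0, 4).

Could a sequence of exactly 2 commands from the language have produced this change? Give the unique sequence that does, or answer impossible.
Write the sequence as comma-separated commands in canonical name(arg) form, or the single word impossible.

start: [θ0=90°, θ1=0°, θ2=0°]
[1] after rotate(2, -90): [θ0=90°, θ1=0°, θ2=270°]
[2] after rotate(2, -90): [θ0=90°, θ1=0°, θ2=180°]
uniquely the one of 49 2-step routes that fits.

rotate(2, -90), rotate(2, -90)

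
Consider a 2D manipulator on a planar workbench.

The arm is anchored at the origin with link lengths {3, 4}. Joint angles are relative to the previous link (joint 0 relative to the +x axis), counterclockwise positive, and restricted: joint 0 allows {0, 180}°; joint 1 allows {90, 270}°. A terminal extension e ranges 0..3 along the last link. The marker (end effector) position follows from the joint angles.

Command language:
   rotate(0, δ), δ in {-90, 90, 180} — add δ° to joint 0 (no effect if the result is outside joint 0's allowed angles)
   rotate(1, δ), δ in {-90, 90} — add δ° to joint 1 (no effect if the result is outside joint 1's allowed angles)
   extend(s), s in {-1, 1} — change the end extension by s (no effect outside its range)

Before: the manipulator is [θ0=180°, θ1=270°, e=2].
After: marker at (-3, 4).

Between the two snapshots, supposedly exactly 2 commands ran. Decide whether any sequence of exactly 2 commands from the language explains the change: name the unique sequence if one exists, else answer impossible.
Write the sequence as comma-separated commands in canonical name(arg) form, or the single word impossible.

extend(-1), extend(-1)

begin: [θ0=180°, θ1=270°, e=2]
t=1 extend(-1) ⇒ [θ0=180°, θ1=270°, e=1]
t=2 extend(-1) ⇒ [θ0=180°, θ1=270°, e=0]
no other 2-command option fits: unique.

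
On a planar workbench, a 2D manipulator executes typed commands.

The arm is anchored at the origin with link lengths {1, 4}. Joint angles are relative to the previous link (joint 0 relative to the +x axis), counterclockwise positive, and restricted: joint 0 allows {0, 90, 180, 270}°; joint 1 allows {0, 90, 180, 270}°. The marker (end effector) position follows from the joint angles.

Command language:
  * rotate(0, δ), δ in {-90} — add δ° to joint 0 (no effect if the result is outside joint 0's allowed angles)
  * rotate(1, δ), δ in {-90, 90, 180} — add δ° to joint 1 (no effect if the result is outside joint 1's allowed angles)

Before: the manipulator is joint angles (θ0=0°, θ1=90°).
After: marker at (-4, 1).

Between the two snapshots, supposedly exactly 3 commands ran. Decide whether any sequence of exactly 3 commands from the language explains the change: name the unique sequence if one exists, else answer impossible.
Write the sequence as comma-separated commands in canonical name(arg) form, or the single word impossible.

initial: joint angles (θ0=0°, θ1=90°)
step 1 (rotate(0, -90)): joint angles (θ0=270°, θ1=90°)
step 2 (rotate(0, -90)): joint angles (θ0=180°, θ1=90°)
step 3 (rotate(0, -90)): joint angles (θ0=90°, θ1=90°)
all 64 alternatives checked — unique.

rotate(0, -90), rotate(0, -90), rotate(0, -90)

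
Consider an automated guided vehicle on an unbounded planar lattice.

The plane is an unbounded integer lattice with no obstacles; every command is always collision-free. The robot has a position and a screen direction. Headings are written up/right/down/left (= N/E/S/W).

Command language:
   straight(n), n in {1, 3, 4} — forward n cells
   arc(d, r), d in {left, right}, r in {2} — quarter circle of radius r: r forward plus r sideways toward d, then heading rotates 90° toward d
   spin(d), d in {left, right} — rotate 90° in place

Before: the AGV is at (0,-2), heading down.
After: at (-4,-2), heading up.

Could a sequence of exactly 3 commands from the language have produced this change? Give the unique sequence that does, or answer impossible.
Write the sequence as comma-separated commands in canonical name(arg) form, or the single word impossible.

spin(right), straight(4), spin(right)

key: position moved to (-4,-2) AND the heading swung to N — translation plus rotation needed
start: at (0,-2), heading down
[1] after spin(right): at (0,-2), heading left
[2] after straight(4): at (-4,-2), heading left
[3] after spin(right): at (-4,-2), heading up
all 343 alternatives checked — unique.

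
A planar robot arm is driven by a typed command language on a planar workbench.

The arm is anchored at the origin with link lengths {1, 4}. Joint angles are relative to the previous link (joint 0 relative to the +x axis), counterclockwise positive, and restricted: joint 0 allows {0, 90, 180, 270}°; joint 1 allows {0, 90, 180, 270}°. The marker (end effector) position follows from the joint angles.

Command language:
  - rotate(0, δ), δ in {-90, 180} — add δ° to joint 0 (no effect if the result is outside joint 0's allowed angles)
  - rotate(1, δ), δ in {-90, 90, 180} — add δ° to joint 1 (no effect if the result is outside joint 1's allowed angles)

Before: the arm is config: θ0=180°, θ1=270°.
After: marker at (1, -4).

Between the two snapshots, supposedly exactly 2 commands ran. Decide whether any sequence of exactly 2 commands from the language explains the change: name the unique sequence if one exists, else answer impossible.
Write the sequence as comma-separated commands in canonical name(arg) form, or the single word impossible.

rotate(0, -90), rotate(0, -90)

begin: config: θ0=180°, θ1=270°
[1] after rotate(0, -90): config: θ0=90°, θ1=270°
[2] after rotate(0, -90): config: θ0=0°, θ1=270°
no rival 2-sequence matches.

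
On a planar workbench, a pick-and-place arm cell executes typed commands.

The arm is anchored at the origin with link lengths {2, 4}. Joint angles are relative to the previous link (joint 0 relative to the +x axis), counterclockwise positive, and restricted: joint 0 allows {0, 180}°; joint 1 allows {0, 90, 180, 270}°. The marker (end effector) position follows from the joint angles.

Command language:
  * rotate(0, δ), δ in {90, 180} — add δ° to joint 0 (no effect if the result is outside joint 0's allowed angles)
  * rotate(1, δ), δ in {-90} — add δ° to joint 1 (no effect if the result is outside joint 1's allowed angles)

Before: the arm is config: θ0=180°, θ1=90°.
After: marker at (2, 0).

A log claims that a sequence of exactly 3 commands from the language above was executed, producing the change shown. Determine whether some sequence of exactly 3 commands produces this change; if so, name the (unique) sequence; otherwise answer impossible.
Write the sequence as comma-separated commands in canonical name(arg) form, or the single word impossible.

rotate(1, -90), rotate(1, -90), rotate(1, -90)

t0: config: θ0=180°, θ1=90°
t=1 rotate(1, -90) ⇒ config: θ0=180°, θ1=0°
t=2 rotate(1, -90) ⇒ config: θ0=180°, θ1=270°
t=3 rotate(1, -90) ⇒ config: θ0=180°, θ1=180°
no other 3-command option fits: unique.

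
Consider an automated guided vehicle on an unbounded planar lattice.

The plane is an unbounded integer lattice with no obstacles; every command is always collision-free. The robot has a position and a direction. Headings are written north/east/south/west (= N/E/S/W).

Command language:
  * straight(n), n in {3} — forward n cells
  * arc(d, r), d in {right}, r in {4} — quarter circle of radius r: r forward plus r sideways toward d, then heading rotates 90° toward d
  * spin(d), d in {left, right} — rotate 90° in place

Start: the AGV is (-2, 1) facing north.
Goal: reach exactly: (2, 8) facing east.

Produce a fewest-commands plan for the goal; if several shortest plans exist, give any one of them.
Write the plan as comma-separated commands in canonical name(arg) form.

t0: (-2, 1) facing north
[1] after straight(3): (-2, 4) facing north
[2] after arc(right, 4): (2, 8) facing east
no 1-step plan works, so 2 is optimal.

straight(3), arc(right, 4)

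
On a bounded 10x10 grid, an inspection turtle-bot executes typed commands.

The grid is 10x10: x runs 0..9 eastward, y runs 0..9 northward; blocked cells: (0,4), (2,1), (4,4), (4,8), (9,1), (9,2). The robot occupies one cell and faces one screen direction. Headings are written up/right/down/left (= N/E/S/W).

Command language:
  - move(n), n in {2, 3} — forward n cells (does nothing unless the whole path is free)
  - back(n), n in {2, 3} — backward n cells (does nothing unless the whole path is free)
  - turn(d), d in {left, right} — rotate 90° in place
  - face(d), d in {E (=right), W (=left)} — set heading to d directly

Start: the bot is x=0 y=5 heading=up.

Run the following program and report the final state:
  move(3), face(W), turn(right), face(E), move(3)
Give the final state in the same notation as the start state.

begin: x=0 y=5 heading=up
step 1 (move(3)): x=0 y=8 heading=up
step 2 (face(W)): x=0 y=8 heading=left
step 3 (turn(right)): x=0 y=8 heading=up
step 4 (face(E)): x=0 y=8 heading=right
step 5 (move(3)): x=3 y=8 heading=right

x=3 y=8 heading=right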